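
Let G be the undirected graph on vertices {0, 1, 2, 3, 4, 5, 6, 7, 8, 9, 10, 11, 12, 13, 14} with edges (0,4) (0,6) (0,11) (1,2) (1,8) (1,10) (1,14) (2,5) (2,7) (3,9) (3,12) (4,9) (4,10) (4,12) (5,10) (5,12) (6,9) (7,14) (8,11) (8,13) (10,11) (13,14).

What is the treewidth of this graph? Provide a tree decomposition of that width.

The largest bag has 4 vertices, giving width 3; this decomposition certifies tw(G) ≤ 3. For the lower bound: the 4 vertex sets {7,13,14}, {8}, {1}, {2,5,10,11} are disjoint, each induces a connected subgraph, and every pair is joined by at least one edge of G. Contracting each set to a single vertex therefore yields K_{4} as a minor, and since treewidth is minor-monotone, tw(G) ≥ tw(K_{4}) = 3. Combining the bounds, tw(G) = 3.

Treewidth 3.
One optimal decomposition is:
Bags: B1 = {7, 8, 13, 14}  B2 = {1, 7, 8, 14}  B3 = {1, 2, 7, 8}  B4 = {1, 2, 8, 11}  B5 = {1, 2, 10, 11}  B6 = {2, 5, 10, 11}  B7 = {0, 5, 10, 11}  B8 = {0, 4, 5, 10}  B9 = {0, 4, 5, 12}  B10 = {0, 4, 6, 12}  B11 = {4, 6, 9, 12}  B12 = {3, 6, 9, 12}
Tree: B1–B2, B2–B3, B3–B4, B4–B5, B5–B6, B6–B7, B7–B8, B8–B9, B9–B10, B10–B11, B11–B12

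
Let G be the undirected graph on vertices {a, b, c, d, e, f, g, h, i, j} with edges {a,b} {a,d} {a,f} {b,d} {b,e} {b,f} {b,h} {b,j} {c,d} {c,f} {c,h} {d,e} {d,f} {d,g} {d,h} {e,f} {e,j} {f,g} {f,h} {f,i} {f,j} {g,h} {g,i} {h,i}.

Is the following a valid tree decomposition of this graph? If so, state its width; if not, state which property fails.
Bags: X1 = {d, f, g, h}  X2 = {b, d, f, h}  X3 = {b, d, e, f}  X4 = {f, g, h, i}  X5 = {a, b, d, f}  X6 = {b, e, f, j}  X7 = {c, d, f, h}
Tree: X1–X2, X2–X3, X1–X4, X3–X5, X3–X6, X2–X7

Checking the three conditions: (i) the bags cover all of {a, b, c, d, e, f, g, h, i, j}; (ii) for each edge, some bag contains both endpoints; (iii) the bags containing any fixed vertex form a subtree. All hold, so the decomposition is valid with width 4 − 1 = 3.

Yes; width 3.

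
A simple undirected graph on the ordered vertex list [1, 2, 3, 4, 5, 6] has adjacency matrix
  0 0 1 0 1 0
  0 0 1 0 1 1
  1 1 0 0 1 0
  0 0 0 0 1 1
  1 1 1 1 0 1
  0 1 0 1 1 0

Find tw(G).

A width-2 tree decomposition is:
Bags: B1 = {2, 3, 5}  B2 = {2, 5, 6}  B3 = {1, 3, 5}  B4 = {4, 5, 6}
Tree: B1–B2, B1–B3, B2–B4
Every bag has size at most 3, so the width is 3 − 1 = 2 and tw(G) ≤ 2. For the lower bound, the 3 vertices {1, 3, 5} are pairwise adjacent, and any tree decomposition puts a clique entirely inside one bag — forcing width ≥ 2. Therefore the treewidth is 2.

2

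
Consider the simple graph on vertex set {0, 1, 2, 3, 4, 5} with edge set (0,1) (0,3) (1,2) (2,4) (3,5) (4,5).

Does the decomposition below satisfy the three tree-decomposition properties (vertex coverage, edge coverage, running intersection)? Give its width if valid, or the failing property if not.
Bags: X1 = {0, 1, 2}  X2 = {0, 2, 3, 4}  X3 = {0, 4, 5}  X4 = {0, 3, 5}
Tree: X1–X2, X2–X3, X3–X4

No — bags containing vertex 3 are not connected in the tree.

A tree decomposition must satisfy three properties: every vertex lies in some bag; for every edge, both endpoints lie together in some bag; and for every vertex, the bags containing it form a connected subtree. Here bags containing vertex 3 are not connected in the tree, so the decomposition is invalid.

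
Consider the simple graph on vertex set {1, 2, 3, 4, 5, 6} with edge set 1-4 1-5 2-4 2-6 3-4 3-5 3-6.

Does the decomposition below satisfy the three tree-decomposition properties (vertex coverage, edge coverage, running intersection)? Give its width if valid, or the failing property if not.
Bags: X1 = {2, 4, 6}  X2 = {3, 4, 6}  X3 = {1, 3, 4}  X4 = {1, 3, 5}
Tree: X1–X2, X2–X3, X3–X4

Vertex coverage: the bags together contain {1, 2, 3, 4, 5, 6}, the full vertex set. Edge coverage: each edge of G has both endpoints in at least one bag. Running intersection: for every vertex, the bags containing it form a connected subtree. All three properties hold, so this is a valid tree decomposition of width max|bag| − 1 = 2, and hence tw(G) ≤ 2.

Yes; width 2.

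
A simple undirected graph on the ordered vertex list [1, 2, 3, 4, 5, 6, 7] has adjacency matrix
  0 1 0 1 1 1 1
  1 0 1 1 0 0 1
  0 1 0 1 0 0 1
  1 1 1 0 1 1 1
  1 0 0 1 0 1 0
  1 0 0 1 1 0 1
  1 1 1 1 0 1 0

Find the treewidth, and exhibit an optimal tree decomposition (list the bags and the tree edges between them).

Treewidth 3.
One such decomposition:
Bags: B1 = {1, 2, 4, 7}  B2 = {2, 3, 4, 7}  B3 = {1, 4, 6, 7}  B4 = {1, 4, 5, 6}
Tree: B1–B2, B1–B3, B3–B4

The largest bag has 4 vertices, giving width 3; this decomposition certifies tw(G) ≤ 3. Conversely, {1, 2, 4, 7} is a clique of size 4, and the vertices of any clique must share a bag in every tree decomposition; so some bag has ≥ 4 vertices and tw(G) ≥ 3. Combining the bounds, tw(G) = 3.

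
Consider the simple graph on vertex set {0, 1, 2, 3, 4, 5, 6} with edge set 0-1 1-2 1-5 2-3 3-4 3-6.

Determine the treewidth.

1

A width-1 tree decomposition is:
Bags: B1 = {0, 1}  B2 = {1, 5}  B3 = {1, 2}  B4 = {2, 3}  B5 = {3, 6}  B6 = {3, 4}
Tree: B1–B2, B2–B3, B3–B4, B4–B5, B5–B6
Each bag holds 2 vertices, so the decomposition has width 1, which upper-bounds the treewidth. Since G has at least one edge (e.g. 0–1), it is not an edgeless graph, so tw(G) ≥ 1. Therefore the treewidth is 1.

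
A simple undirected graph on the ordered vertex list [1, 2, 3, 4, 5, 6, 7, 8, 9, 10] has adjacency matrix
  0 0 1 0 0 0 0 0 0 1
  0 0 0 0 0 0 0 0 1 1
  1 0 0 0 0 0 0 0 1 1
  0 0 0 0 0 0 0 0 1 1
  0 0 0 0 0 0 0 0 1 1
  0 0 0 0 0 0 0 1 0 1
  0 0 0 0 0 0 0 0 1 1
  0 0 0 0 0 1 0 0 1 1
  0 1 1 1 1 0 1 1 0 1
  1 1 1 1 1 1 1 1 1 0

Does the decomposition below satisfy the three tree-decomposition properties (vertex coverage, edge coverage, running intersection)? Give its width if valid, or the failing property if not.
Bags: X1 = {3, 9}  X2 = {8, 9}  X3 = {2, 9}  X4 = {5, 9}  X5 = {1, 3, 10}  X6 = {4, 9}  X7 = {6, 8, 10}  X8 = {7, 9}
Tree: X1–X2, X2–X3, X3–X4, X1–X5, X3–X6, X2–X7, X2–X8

A tree decomposition must satisfy three properties: every vertex lies in some bag; for every edge, both endpoints lie together in some bag; and for every vertex, the bags containing it form a connected subtree. Here edge (10,9) lies in no bag, so the decomposition is invalid.

No — edge (10,9) lies in no bag.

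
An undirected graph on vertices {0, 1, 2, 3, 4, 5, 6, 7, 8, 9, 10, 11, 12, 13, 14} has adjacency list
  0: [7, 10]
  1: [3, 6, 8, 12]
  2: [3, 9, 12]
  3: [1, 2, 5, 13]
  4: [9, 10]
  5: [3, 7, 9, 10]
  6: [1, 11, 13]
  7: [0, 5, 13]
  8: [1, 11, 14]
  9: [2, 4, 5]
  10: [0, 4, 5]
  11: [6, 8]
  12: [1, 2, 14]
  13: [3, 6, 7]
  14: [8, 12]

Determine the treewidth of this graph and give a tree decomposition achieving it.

Treewidth 3.
One such decomposition:
Bags: B1 = {0, 4, 9, 10}  B2 = {0, 5, 9, 10}  B3 = {0, 5, 7, 9}  B4 = {2, 5, 7, 9}  B5 = {2, 3, 5, 7}  B6 = {2, 3, 7, 13}  B7 = {2, 3, 12, 13}  B8 = {1, 3, 12, 13}  B9 = {1, 6, 12, 13}  B10 = {1, 6, 12, 14}  B11 = {1, 6, 8, 14}  B12 = {6, 8, 11, 14}
Tree: B1–B2, B2–B3, B3–B4, B4–B5, B5–B6, B6–B7, B7–B8, B8–B9, B9–B10, B10–B11, B11–B12

Each bag holds 4 vertices, so the decomposition has width 3, which upper-bounds the treewidth. For the lower bound: the 4 vertex sets {0,4,10}, {9}, {5}, {2,3,7,13} are disjoint, each induces a connected subgraph, and every pair is joined by at least one edge of G. Contracting each set to a single vertex therefore yields K_{4} as a minor, and since treewidth is minor-monotone, tw(G) ≥ tw(K_{4}) = 3. Hence tw(G) = 3 exactly.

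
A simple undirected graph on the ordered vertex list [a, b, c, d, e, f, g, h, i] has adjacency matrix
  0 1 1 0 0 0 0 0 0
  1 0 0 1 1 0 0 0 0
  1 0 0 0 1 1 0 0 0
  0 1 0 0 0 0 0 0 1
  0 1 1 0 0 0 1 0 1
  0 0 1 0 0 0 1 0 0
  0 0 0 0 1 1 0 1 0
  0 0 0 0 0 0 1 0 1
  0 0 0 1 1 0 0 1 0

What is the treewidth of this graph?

3

A width-3 tree decomposition is:
Bags: B1 = {b, d, h, i}  B2 = {b, e, h, i}  B3 = {b, e, g, h}  B4 = {a, b, e, g}  B5 = {a, c, e, g}  B6 = {a, c, f, g}
Tree: B1–B2, B2–B3, B3–B4, B4–B5, B5–B6
Every bag has size at most 4, so the width is 4 − 1 = 3 and tw(G) ≤ 3. For the lower bound: the 4 vertex sets {d,h,i}, {b}, {e}, {a,c,f,g} are disjoint, each induces a connected subgraph, and every pair is joined by at least one edge of G. Contracting each set to a single vertex therefore yields K_{4} as a minor, and since treewidth is minor-monotone, tw(G) ≥ tw(K_{4}) = 3. Hence tw(G) = 3 exactly.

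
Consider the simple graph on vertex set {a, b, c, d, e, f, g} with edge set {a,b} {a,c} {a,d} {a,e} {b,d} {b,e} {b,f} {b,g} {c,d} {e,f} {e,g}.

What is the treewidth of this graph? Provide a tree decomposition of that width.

Treewidth 2.
One optimal decomposition is:
Bags: B1 = {a, b, d}  B2 = {a, c, d}  B3 = {a, b, e}  B4 = {b, e, g}  B5 = {b, e, f}
Tree: B1–B2, B1–B3, B3–B4, B3–B5

The largest bag has 3 vertices, giving width 2; this decomposition certifies tw(G) ≤ 2. Conversely, {a, c, d} is a clique of size 3, and the vertices of any clique must share a bag in every tree decomposition; so some bag has ≥ 3 vertices and tw(G) ≥ 2. Therefore the treewidth is 2.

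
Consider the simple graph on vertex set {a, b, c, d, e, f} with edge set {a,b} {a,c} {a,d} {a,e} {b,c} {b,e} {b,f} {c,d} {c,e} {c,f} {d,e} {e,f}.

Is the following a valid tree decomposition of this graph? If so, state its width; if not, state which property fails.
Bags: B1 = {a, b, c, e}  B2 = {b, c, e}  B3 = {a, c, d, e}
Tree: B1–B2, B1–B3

No — vertex f appears in no bag.

A tree decomposition must satisfy three properties: every vertex lies in some bag; for every edge, both endpoints lie together in some bag; and for every vertex, the bags containing it form a connected subtree. Here vertex f appears in no bag, so the decomposition is invalid.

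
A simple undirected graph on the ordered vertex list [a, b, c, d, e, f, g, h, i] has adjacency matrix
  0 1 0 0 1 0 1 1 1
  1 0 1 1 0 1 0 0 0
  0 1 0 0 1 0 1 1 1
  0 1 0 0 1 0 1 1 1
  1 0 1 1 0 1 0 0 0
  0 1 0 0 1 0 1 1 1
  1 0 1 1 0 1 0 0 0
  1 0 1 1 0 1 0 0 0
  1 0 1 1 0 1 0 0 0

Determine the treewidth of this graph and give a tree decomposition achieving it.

Each bag holds 5 vertices, so the decomposition has width 4, which upper-bounds the treewidth. For the lower bound: the 5 vertex sets {c,i}, {f,h}, {b,d}, {a}, {g} are disjoint, each induces a connected subgraph, and every pair is joined by at least one edge of G. Contracting each set to a single vertex therefore yields K_{5} as a minor, and since treewidth is minor-monotone, tw(G) ≥ tw(K_{5}) = 4. The upper and lower bounds meet at 4, so that is the treewidth.

Treewidth 4.
One optimal decomposition is:
Bags: B1 = {a, c, d, f, i}  B2 = {a, c, d, f, h}  B3 = {a, b, c, d, f}  B4 = {a, c, d, f, g}  B5 = {a, c, d, e, f}
Tree: B1–B2, B2–B3, B3–B4, B4–B5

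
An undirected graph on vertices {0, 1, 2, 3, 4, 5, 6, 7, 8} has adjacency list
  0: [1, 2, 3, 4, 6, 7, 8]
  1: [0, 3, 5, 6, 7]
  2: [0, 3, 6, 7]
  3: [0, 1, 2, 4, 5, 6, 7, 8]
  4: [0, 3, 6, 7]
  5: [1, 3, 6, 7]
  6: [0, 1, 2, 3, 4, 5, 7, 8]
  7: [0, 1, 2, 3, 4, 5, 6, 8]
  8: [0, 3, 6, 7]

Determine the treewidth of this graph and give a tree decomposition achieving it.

The largest bag has 5 vertices, giving width 4; this decomposition certifies tw(G) ≤ 4. On the other hand G contains the 5-clique {0, 3, 6, 7, 8}. A clique must lie in a single bag of any decomposition, so no decomposition can have width below 4. The upper and lower bounds meet at 4, so that is the treewidth.

Treewidth 4.
Bags: B1 = {0, 1, 3, 6, 7}  B2 = {1, 3, 5, 6, 7}  B3 = {0, 3, 4, 6, 7}  B4 = {0, 3, 6, 7, 8}  B5 = {0, 2, 3, 6, 7}
Tree: B1–B2, B1–B3, B3–B4, B3–B5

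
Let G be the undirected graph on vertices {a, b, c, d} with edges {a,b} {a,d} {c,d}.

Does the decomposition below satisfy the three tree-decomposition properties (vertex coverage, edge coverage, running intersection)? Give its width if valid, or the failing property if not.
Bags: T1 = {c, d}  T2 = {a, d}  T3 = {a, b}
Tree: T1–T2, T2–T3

Vertex coverage: the bags together contain {a, b, c, d}, the full vertex set. Edge coverage: each edge of G has both endpoints in at least one bag. Running intersection: for every vertex, the bags containing it form a connected subtree. All three properties hold, so this is a valid tree decomposition of width max|bag| − 1 = 1, and hence tw(G) ≤ 1.

Yes; width 1.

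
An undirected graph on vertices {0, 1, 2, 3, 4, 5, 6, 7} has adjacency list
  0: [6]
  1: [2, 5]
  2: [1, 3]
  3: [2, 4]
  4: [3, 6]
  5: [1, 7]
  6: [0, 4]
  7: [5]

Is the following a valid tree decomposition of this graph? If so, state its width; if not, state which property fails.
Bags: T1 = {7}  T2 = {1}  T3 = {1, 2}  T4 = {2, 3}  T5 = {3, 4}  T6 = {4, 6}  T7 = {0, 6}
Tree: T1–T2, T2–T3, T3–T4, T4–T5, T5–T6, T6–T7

A tree decomposition must satisfy three properties: every vertex lies in some bag; for every edge, both endpoints lie together in some bag; and for every vertex, the bags containing it form a connected subtree. Here vertex 5 appears in no bag, so the decomposition is invalid.

No — vertex 5 appears in no bag.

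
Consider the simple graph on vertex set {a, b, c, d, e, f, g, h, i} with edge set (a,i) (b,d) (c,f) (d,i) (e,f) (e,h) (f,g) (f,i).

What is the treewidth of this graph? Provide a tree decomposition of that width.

Every bag has size at most 2, so the width is 2 − 1 = 1 and tw(G) ≤ 1. Any graph with an edge has treewidth ≥ 1, and G has the edge f–i. Therefore the treewidth is 1.

Treewidth 1.
Bags: B1 = {f, i}  B2 = {f, g}  B3 = {e, f}  B4 = {d, i}  B5 = {a, i}  B6 = {b, d}  B7 = {e, h}  B8 = {c, f}
Tree: B1–B2, B2–B3, B1–B4, B1–B5, B4–B6, B3–B7, B2–B8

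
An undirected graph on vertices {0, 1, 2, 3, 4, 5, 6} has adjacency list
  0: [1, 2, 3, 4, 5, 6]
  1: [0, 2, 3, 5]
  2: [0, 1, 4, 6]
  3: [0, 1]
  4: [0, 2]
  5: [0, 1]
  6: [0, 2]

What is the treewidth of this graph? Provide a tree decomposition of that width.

Treewidth 2.
One such decomposition:
Bags: B1 = {0, 1, 2}  B2 = {0, 2, 6}  B3 = {0, 1, 3}  B4 = {0, 1, 5}  B5 = {0, 2, 4}
Tree: B1–B2, B1–B3, B3–B4, B1–B5

Each bag holds 3 vertices, so the decomposition has width 2, which upper-bounds the treewidth. For the lower bound, the 3 vertices {0, 1, 2} are pairwise adjacent, and any tree decomposition puts a clique entirely inside one bag — forcing width ≥ 2. Combining the bounds, tw(G) = 2.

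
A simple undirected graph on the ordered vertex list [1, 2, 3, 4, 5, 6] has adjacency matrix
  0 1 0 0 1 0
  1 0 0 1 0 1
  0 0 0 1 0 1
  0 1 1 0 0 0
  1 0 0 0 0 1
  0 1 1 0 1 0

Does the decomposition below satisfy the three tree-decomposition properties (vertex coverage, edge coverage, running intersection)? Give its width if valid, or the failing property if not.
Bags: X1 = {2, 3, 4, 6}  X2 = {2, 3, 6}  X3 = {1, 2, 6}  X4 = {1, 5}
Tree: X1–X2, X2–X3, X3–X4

A tree decomposition must satisfy three properties: every vertex lies in some bag; for every edge, both endpoints lie together in some bag; and for every vertex, the bags containing it form a connected subtree. Here edge (6,5) lies in no bag, so the decomposition is invalid.

No — edge (6,5) lies in no bag.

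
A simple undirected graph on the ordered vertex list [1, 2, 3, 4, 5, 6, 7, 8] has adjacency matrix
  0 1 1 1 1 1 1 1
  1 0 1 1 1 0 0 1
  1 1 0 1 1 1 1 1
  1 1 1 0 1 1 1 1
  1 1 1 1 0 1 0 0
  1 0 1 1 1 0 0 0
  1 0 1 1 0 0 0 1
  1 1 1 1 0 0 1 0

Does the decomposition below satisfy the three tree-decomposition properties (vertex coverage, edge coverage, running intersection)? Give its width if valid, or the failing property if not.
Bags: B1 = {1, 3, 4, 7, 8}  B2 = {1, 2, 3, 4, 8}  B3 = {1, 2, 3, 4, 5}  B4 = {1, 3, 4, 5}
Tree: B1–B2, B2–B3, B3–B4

A tree decomposition must satisfy three properties: every vertex lies in some bag; for every edge, both endpoints lie together in some bag; and for every vertex, the bags containing it form a connected subtree. Here vertex 6 appears in no bag, so the decomposition is invalid.

No — vertex 6 appears in no bag.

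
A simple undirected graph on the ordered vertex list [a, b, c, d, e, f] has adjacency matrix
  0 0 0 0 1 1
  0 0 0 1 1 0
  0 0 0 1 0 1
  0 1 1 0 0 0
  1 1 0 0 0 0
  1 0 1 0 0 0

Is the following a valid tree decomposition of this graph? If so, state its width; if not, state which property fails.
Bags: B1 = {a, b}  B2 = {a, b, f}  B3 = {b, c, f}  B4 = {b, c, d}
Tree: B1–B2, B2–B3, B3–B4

No — vertex e appears in no bag.

A tree decomposition must satisfy three properties: every vertex lies in some bag; for every edge, both endpoints lie together in some bag; and for every vertex, the bags containing it form a connected subtree. Here vertex e appears in no bag, so the decomposition is invalid.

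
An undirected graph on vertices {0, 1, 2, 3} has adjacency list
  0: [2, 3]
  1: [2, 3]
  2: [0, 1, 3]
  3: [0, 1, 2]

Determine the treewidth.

2

A width-2 tree decomposition is:
Bags: B1 = {1, 2, 3}  B2 = {0, 2, 3}
Tree: B1–B2
Each bag holds 3 vertices, so the decomposition has width 2, which upper-bounds the treewidth. On the other hand G contains the 3-clique {0, 2, 3}. A clique must lie in a single bag of any decomposition, so no decomposition can have width below 2. The upper and lower bounds meet at 2, so that is the treewidth.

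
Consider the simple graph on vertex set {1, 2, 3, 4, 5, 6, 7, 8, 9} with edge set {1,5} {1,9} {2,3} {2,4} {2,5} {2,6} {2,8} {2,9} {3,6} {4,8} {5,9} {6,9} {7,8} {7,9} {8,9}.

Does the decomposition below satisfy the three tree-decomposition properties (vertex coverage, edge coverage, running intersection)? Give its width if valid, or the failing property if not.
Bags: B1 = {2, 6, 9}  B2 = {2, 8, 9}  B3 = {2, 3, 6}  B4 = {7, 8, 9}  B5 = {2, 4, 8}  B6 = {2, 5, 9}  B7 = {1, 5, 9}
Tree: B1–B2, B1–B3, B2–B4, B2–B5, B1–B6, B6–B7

Checking the three conditions: (i) the bags cover all of {1, 2, 3, 4, 5, 6, 7, 8, 9}; (ii) for each edge, some bag contains both endpoints; (iii) the bags containing any fixed vertex form a subtree. All hold, so the decomposition is valid with width 3 − 1 = 2.

Yes; width 2.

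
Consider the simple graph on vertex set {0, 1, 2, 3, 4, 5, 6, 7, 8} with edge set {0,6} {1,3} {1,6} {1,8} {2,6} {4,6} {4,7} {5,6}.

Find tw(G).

1

A width-1 tree decomposition is:
Bags: B1 = {1, 3}  B2 = {1, 6}  B3 = {4, 6}  B4 = {2, 6}  B5 = {0, 6}  B6 = {5, 6}  B7 = {4, 7}  B8 = {1, 8}
Tree: B1–B2, B2–B3, B2–B4, B2–B5, B3–B6, B3–B7, B2–B8
The largest bag has 2 vertices, giving width 1; this decomposition certifies tw(G) ≤ 1. Any graph with an edge has treewidth ≥ 1, and G has the edge 3–1. The upper and lower bounds meet at 1, so that is the treewidth.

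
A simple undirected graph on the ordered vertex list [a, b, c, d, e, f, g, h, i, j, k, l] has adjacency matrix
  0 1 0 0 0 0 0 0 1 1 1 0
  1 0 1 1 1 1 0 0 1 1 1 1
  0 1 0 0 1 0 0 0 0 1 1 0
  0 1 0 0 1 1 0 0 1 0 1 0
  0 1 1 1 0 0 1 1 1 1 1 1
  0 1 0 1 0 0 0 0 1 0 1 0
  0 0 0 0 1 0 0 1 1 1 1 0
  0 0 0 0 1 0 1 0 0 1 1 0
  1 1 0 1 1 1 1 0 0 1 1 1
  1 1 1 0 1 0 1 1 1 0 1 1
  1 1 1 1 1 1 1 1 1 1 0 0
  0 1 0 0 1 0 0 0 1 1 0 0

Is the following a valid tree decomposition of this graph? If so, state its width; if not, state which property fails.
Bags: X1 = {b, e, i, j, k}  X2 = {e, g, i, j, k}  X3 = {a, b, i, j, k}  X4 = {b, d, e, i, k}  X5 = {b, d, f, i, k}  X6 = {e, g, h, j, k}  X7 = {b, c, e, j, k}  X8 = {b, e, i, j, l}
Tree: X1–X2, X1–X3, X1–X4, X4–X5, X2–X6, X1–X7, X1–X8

Yes; width 4.

Every vertex of G appears in some bag (union = {a, b, c, d, e, f, g, h, i, j, k, l}); every edge is covered by a bag; and for each vertex v the set of bags containing v is connected in the bag tree. The decomposition is therefore valid. The largest bag has 5 vertices, so the width is 4.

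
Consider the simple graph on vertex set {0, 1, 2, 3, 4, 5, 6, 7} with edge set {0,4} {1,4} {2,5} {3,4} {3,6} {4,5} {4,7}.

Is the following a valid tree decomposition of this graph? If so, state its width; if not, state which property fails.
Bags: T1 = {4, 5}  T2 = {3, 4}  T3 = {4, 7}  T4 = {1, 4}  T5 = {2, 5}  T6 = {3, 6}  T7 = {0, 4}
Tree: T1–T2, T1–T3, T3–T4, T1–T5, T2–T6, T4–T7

Vertex coverage: the bags together contain {0, 1, 2, 3, 4, 5, 6, 7}, the full vertex set. Edge coverage: each edge of G has both endpoints in at least one bag. Running intersection: for every vertex, the bags containing it form a connected subtree. All three properties hold, so this is a valid tree decomposition of width max|bag| − 1 = 1, and hence tw(G) ≤ 1.

Yes; width 1.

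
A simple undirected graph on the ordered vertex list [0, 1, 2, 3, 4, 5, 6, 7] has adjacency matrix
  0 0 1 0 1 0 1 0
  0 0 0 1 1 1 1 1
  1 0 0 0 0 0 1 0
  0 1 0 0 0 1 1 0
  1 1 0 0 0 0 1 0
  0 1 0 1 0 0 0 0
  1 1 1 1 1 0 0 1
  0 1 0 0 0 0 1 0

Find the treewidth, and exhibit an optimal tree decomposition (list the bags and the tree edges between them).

Treewidth 2.
Bags: B1 = {1, 4, 6}  B2 = {0, 4, 6}  B3 = {1, 3, 6}  B4 = {1, 6, 7}  B5 = {0, 2, 6}  B6 = {1, 3, 5}
Tree: B1–B2, B1–B3, B1–B4, B2–B5, B3–B6

Each bag holds 3 vertices, so the decomposition has width 2, which upper-bounds the treewidth. On the other hand G contains the 3-clique {1, 3, 5}. A clique must lie in a single bag of any decomposition, so no decomposition can have width below 2. Hence tw(G) = 2 exactly.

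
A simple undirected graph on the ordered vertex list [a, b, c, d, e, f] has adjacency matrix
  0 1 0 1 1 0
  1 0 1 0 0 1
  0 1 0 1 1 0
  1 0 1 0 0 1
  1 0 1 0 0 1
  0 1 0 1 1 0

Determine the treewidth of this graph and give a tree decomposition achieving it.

Treewidth 3.
Bags: B1 = {b, d, e, f}  B2 = {b, c, d, e}  B3 = {a, b, d, e}
Tree: B1–B2, B2–B3

Every bag has size at most 4, so the width is 4 − 1 = 3 and tw(G) ≤ 3. For the lower bound: the 4 vertex sets {e,f}, {b,c}, {d}, {a} are disjoint, each induces a connected subgraph, and every pair is joined by at least one edge of G. Contracting each set to a single vertex therefore yields K_{4} as a minor, and since treewidth is minor-monotone, tw(G) ≥ tw(K_{4}) = 3. Hence tw(G) = 3 exactly.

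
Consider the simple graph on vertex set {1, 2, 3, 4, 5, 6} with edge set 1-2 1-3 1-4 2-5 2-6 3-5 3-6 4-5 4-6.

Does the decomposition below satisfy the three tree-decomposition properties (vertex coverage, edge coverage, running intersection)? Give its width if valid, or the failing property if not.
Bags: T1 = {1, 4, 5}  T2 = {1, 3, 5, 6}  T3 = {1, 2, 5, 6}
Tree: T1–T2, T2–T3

No — edge (6,4) lies in no bag.

A tree decomposition must satisfy three properties: every vertex lies in some bag; for every edge, both endpoints lie together in some bag; and for every vertex, the bags containing it form a connected subtree. Here edge (6,4) lies in no bag, so the decomposition is invalid.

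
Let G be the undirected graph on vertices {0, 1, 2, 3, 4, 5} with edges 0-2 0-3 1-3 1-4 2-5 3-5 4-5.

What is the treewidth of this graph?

A width-2 tree decomposition is:
Bags: B1 = {1, 3, 4}  B2 = {3, 4, 5}  B3 = {0, 3, 5}  B4 = {0, 2, 5}
Tree: B1–B2, B2–B3, B3–B4
Every bag has size at most 3, so the width is 3 − 1 = 2 and tw(G) ≤ 2. The edges 1–4–5–3–1 form a cycle, so G is not a tree and its treewidth is at least 2. Therefore the treewidth is 2.

2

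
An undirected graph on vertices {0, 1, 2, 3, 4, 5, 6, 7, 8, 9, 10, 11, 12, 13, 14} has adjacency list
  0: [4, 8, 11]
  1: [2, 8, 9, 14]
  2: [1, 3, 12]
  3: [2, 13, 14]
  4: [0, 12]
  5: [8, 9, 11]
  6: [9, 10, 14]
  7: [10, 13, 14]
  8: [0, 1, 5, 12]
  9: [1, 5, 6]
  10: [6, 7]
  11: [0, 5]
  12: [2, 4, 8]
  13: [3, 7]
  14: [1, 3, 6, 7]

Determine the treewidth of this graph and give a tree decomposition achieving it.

Every bag has size at most 4, so the width is 4 − 1 = 3 and tw(G) ≤ 3. For the lower bound: the 4 vertex sets {0,4,11}, {5}, {8}, {1,2,9,12} are disjoint, each induces a connected subgraph, and every pair is joined by at least one edge of G. Contracting each set to a single vertex therefore yields K_{4} as a minor, and since treewidth is minor-monotone, tw(G) ≥ tw(K_{4}) = 3. Hence tw(G) = 3 exactly.

Treewidth 3.
One optimal decomposition is:
Bags: B1 = {0, 4, 5, 11}  B2 = {0, 4, 5, 8}  B3 = {4, 5, 8, 12}  B4 = {5, 8, 9, 12}  B5 = {1, 8, 9, 12}  B6 = {1, 2, 9, 12}  B7 = {1, 2, 6, 9}  B8 = {1, 2, 6, 14}  B9 = {2, 3, 6, 14}  B10 = {3, 6, 10, 14}  B11 = {3, 7, 10, 14}  B12 = {3, 7, 10, 13}
Tree: B1–B2, B2–B3, B3–B4, B4–B5, B5–B6, B6–B7, B7–B8, B8–B9, B9–B10, B10–B11, B11–B12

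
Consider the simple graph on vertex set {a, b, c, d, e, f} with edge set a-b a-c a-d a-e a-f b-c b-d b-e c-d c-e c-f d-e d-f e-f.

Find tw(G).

A width-4 tree decomposition is:
Bags: B1 = {a, b, c, d, e}  B2 = {a, c, d, e, f}
Tree: B1–B2
The largest bag has 5 vertices, giving width 4; this decomposition certifies tw(G) ≤ 4. Conversely, {a, c, d, e, f} is a clique of size 5, and the vertices of any clique must share a bag in every tree decomposition; so some bag has ≥ 5 vertices and tw(G) ≥ 4. Hence tw(G) = 4 exactly.

4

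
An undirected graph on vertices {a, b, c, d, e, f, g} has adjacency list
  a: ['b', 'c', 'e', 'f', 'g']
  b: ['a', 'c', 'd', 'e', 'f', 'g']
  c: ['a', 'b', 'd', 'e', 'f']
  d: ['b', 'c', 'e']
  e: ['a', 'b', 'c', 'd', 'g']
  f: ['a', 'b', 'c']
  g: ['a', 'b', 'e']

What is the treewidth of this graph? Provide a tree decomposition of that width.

Treewidth 3.
One such decomposition:
Bags: B1 = {a, b, c, e}  B2 = {a, b, c, f}  B3 = {b, c, d, e}  B4 = {a, b, e, g}
Tree: B1–B2, B1–B3, B1–B4

The largest bag has 4 vertices, giving width 3; this decomposition certifies tw(G) ≤ 3. Conversely, {a, b, e, g} is a clique of size 4, and the vertices of any clique must share a bag in every tree decomposition; so some bag has ≥ 4 vertices and tw(G) ≥ 3. Hence tw(G) = 3 exactly.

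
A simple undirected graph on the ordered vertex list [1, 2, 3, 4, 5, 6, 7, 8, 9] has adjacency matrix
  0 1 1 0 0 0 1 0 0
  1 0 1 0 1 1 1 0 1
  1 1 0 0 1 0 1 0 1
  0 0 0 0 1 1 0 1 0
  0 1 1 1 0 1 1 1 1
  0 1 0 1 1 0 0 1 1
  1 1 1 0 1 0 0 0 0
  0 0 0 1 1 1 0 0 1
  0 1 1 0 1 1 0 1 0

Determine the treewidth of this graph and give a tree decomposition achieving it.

Every bag has size at most 4, so the width is 4 − 1 = 3 and tw(G) ≤ 3. For the lower bound, the 4 vertices {1, 2, 3, 7} are pairwise adjacent, and any tree decomposition puts a clique entirely inside one bag — forcing width ≥ 3. Hence tw(G) = 3 exactly.

Treewidth 3.
One such decomposition:
Bags: B1 = {5, 6, 8, 9}  B2 = {2, 5, 6, 9}  B3 = {4, 5, 6, 8}  B4 = {2, 3, 5, 9}  B5 = {2, 3, 5, 7}  B6 = {1, 2, 3, 7}
Tree: B1–B2, B1–B3, B2–B4, B4–B5, B5–B6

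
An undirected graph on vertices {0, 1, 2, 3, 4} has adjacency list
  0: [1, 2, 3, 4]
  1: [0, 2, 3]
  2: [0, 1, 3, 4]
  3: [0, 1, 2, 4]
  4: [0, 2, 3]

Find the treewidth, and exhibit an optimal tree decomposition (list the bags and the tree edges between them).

Each bag holds 4 vertices, so the decomposition has width 3, which upper-bounds the treewidth. Conversely, {0, 1, 2, 3} is a clique of size 4, and the vertices of any clique must share a bag in every tree decomposition; so some bag has ≥ 4 vertices and tw(G) ≥ 3. Hence tw(G) = 3 exactly.

Treewidth 3.
One such decomposition:
Bags: B1 = {0, 1, 2, 3}  B2 = {0, 2, 3, 4}
Tree: B1–B2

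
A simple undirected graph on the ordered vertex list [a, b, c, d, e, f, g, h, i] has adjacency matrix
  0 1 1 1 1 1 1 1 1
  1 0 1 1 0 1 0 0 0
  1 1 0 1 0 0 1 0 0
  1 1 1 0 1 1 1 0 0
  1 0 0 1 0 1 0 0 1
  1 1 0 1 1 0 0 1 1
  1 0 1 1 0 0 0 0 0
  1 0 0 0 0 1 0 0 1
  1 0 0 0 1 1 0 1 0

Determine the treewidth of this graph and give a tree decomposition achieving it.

Treewidth 3.
One optimal decomposition is:
Bags: B1 = {a, e, f, i}  B2 = {a, d, e, f}  B3 = {a, b, d, f}  B4 = {a, b, c, d}  B5 = {a, f, h, i}  B6 = {a, c, d, g}
Tree: B1–B2, B2–B3, B3–B4, B1–B5, B4–B6

The largest bag has 4 vertices, giving width 3; this decomposition certifies tw(G) ≤ 3. On the other hand G contains the 4-clique {a, c, d, g}. A clique must lie in a single bag of any decomposition, so no decomposition can have width below 3. Hence tw(G) = 3 exactly.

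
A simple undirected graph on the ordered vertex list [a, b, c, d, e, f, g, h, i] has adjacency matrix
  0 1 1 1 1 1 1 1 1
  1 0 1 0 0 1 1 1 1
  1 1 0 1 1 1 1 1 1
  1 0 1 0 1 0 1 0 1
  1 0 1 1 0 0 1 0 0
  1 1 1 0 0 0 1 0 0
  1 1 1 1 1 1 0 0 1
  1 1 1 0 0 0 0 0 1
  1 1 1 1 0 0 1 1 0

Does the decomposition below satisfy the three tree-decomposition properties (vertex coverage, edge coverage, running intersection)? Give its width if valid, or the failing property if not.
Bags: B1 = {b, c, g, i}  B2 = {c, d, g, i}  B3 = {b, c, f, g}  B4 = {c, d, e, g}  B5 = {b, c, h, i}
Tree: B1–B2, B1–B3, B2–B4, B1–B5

A tree decomposition must satisfy three properties: every vertex lies in some bag; for every edge, both endpoints lie together in some bag; and for every vertex, the bags containing it form a connected subtree. Here vertex a appears in no bag, so the decomposition is invalid.

No — vertex a appears in no bag.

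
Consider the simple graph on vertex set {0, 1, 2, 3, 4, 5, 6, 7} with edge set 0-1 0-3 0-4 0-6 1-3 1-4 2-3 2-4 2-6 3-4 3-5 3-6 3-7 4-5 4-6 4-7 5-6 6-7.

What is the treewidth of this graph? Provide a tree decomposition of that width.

Treewidth 3.
One such decomposition:
Bags: B1 = {0, 3, 4, 6}  B2 = {0, 1, 3, 4}  B3 = {3, 4, 6, 7}  B4 = {3, 4, 5, 6}  B5 = {2, 3, 4, 6}
Tree: B1–B2, B1–B3, B3–B4, B3–B5

The largest bag has 4 vertices, giving width 3; this decomposition certifies tw(G) ≤ 3. On the other hand G contains the 4-clique {0, 1, 3, 4}. A clique must lie in a single bag of any decomposition, so no decomposition can have width below 3. Hence tw(G) = 3 exactly.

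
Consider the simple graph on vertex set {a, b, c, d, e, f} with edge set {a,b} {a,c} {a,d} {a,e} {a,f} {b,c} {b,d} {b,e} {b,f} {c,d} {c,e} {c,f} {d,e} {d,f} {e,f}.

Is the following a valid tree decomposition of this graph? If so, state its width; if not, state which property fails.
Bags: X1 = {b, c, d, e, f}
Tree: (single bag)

No — vertex a appears in no bag.

A tree decomposition must satisfy three properties: every vertex lies in some bag; for every edge, both endpoints lie together in some bag; and for every vertex, the bags containing it form a connected subtree. Here vertex a appears in no bag, so the decomposition is invalid.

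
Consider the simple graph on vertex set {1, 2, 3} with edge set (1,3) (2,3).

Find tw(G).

1

A width-1 tree decomposition is:
Bags: B1 = {2, 3}  B2 = {1, 3}
Tree: B1–B2
The largest bag has 2 vertices, giving width 1; this decomposition certifies tw(G) ≤ 1. Since G has at least one edge (e.g. 2–3), it is not an edgeless graph, so tw(G) ≥ 1. Hence tw(G) = 1 exactly.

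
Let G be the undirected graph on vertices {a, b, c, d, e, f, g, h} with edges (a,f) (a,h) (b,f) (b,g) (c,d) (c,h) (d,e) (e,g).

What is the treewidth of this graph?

2

A width-2 tree decomposition is:
Bags: B1 = {d, e, g}  B2 = {c, d, g}  B3 = {c, g, h}  B4 = {a, g, h}  B5 = {a, f, g}  B6 = {b, f, g}
Tree: B1–B2, B2–B3, B3–B4, B4–B5, B5–B6
The largest bag has 3 vertices, giving width 2; this decomposition certifies tw(G) ≤ 2. The edges g–e–d–c–h–a–f–b–g form a cycle, so G is not a tree and its treewidth is at least 2. Therefore the treewidth is 2.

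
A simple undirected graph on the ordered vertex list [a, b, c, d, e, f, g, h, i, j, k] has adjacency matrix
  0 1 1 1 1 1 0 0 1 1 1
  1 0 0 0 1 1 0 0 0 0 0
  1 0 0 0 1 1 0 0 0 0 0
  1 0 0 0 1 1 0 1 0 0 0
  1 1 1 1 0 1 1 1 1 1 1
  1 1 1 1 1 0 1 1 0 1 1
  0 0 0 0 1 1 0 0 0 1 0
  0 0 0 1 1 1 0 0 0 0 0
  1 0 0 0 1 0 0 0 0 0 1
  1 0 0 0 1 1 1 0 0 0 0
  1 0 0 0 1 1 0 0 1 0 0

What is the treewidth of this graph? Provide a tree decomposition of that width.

Treewidth 3.
One optimal decomposition is:
Bags: B1 = {d, e, f, h}  B2 = {a, d, e, f}  B3 = {a, e, f, j}  B4 = {a, b, e, f}  B5 = {a, e, f, k}  B6 = {e, f, g, j}  B7 = {a, c, e, f}  B8 = {a, e, i, k}
Tree: B1–B2, B2–B3, B2–B4, B3–B5, B3–B6, B4–B7, B5–B8

Every bag has size at most 4, so the width is 4 − 1 = 3 and tw(G) ≤ 3. For the lower bound, the 4 vertices {e, f, g, j} are pairwise adjacent, and any tree decomposition puts a clique entirely inside one bag — forcing width ≥ 3. Combining the bounds, tw(G) = 3.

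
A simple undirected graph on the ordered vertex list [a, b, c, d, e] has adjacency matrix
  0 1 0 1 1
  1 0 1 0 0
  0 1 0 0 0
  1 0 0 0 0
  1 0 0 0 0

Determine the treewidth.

A width-1 tree decomposition is:
Bags: B1 = {b, c}  B2 = {a, b}  B3 = {a, e}  B4 = {a, d}
Tree: B1–B2, B2–B3, B3–B4
Each bag holds 2 vertices, so the decomposition has width 1, which upper-bounds the treewidth. Any graph with an edge has treewidth ≥ 1, and G has the edge b–c. The upper and lower bounds meet at 1, so that is the treewidth.

1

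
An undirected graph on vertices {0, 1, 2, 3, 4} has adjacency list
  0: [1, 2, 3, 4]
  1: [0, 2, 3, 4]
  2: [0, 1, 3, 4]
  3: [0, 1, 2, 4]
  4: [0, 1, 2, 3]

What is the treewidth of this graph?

4

A width-4 tree decomposition is:
Bags: B1 = {0, 1, 2, 3, 4}
Tree: (single bag)
With just one bag of size 5, the width is 5 − 1 = 4, so tw(G) ≤ 4. On the other hand G contains the 5-clique {0, 1, 2, 3, 4}. A clique must lie in a single bag of any decomposition, so no decomposition can have width below 4. Combining the bounds, tw(G) = 4.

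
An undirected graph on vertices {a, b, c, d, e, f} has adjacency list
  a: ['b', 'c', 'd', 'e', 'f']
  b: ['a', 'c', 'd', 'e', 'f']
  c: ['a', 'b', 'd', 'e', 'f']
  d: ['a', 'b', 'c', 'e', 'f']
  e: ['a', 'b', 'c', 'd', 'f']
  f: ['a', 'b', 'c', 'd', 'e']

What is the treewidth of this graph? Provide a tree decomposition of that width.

With just one bag of size 6, the width is 6 − 1 = 5, so tw(G) ≤ 5. Conversely, {a, b, c, d, e, f} is a clique of size 6, and the vertices of any clique must share a bag in every tree decomposition; so some bag has ≥ 6 vertices and tw(G) ≥ 5. The upper and lower bounds meet at 5, so that is the treewidth.

Treewidth 5.
One optimal decomposition is:
Bags: B1 = {a, b, c, d, e, f}
Tree: (single bag)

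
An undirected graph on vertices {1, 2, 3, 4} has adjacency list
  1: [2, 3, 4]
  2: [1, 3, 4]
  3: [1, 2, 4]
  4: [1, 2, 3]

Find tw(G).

3

A width-3 tree decomposition is:
Bags: B1 = {1, 2, 3, 4}
Tree: (single bag)
With just one bag of size 4, the width is 4 − 1 = 3, so tw(G) ≤ 3. On the other hand G contains the 4-clique {1, 2, 3, 4}. A clique must lie in a single bag of any decomposition, so no decomposition can have width below 3. Therefore the treewidth is 3.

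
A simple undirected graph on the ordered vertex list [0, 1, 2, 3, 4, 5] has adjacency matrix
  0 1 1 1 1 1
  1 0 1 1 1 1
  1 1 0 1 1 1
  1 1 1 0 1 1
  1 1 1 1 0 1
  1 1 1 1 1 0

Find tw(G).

A width-5 tree decomposition is:
Bags: B1 = {0, 1, 2, 3, 4, 5}
Tree: (single bag)
With just one bag of size 6, the width is 6 − 1 = 5, so tw(G) ≤ 5. Conversely, {0, 1, 2, 3, 4, 5} is a clique of size 6, and the vertices of any clique must share a bag in every tree decomposition; so some bag has ≥ 6 vertices and tw(G) ≥ 5. The upper and lower bounds meet at 5, so that is the treewidth.

5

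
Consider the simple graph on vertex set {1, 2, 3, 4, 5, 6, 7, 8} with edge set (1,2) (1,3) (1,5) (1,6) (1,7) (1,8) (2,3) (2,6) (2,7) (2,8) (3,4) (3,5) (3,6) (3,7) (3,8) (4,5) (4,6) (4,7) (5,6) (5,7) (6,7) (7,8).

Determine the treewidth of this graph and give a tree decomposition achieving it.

Treewidth 4.
Bags: B1 = {1, 3, 5, 6, 7}  B2 = {1, 2, 3, 6, 7}  B3 = {3, 4, 5, 6, 7}  B4 = {1, 2, 3, 7, 8}
Tree: B1–B2, B1–B3, B2–B4

The largest bag has 5 vertices, giving width 4; this decomposition certifies tw(G) ≤ 4. On the other hand G contains the 5-clique {1, 2, 3, 7, 8}. A clique must lie in a single bag of any decomposition, so no decomposition can have width below 4. Hence tw(G) = 4 exactly.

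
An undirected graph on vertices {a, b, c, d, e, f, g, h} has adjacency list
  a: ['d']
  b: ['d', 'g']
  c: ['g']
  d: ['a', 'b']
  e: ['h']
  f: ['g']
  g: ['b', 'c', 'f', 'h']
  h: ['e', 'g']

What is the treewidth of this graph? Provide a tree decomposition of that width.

Treewidth 1.
One such decomposition:
Bags: B1 = {b, g}  B2 = {c, g}  B3 = {g, h}  B4 = {b, d}  B5 = {a, d}  B6 = {f, g}  B7 = {e, h}
Tree: B1–B2, B1–B3, B1–B4, B4–B5, B2–B6, B3–B7

Each bag holds 2 vertices, so the decomposition has width 1, which upper-bounds the treewidth. Any graph with an edge has treewidth ≥ 1, and G has the edge b–g. Hence tw(G) = 1 exactly.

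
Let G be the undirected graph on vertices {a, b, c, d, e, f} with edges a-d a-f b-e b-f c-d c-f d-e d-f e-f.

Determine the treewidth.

2

A width-2 tree decomposition is:
Bags: B1 = {d, e, f}  B2 = {b, e, f}  B3 = {a, d, f}  B4 = {c, d, f}
Tree: B1–B2, B1–B3, B1–B4
Each bag holds 3 vertices, so the decomposition has width 2, which upper-bounds the treewidth. For the lower bound, the 3 vertices {d, e, f} are pairwise adjacent, and any tree decomposition puts a clique entirely inside one bag — forcing width ≥ 2. Hence tw(G) = 2 exactly.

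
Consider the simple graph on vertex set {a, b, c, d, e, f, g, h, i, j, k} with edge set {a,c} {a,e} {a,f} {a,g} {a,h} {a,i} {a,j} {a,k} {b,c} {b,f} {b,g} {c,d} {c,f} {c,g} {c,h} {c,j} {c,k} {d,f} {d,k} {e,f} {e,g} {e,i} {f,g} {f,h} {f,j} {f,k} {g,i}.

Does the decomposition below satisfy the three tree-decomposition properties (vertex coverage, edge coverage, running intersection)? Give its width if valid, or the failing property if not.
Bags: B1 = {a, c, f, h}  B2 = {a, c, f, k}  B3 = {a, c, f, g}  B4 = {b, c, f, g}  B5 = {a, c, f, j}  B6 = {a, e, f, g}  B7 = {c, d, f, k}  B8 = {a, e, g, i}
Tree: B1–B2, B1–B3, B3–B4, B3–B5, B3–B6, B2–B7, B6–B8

Every vertex of G appears in some bag (union = {a, b, c, d, e, f, g, h, i, j, k}); every edge is covered by a bag; and for each vertex v the set of bags containing v is connected in the bag tree. The decomposition is therefore valid. The largest bag has 4 vertices, so the width is 3.

Yes; width 3.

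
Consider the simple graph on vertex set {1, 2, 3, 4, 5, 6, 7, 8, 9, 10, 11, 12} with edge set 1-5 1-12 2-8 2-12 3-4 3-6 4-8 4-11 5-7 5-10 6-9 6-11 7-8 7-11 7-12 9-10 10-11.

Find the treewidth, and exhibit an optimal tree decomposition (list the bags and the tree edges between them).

Treewidth 3.
One optimal decomposition is:
Bags: B1 = {3, 4, 6, 9}  B2 = {4, 6, 9, 11}  B3 = {4, 9, 10, 11}  B4 = {4, 8, 10, 11}  B5 = {7, 8, 10, 11}  B6 = {5, 7, 8, 10}  B7 = {2, 5, 7, 8}  B8 = {2, 5, 7, 12}  B9 = {1, 2, 5, 12}
Tree: B1–B2, B2–B3, B3–B4, B4–B5, B5–B6, B6–B7, B7–B8, B8–B9

Each bag holds 4 vertices, so the decomposition has width 3, which upper-bounds the treewidth. For the lower bound: the 4 vertex sets {3,6,9}, {4}, {11}, {5,7,8,10} are disjoint, each induces a connected subgraph, and every pair is joined by at least one edge of G. Contracting each set to a single vertex therefore yields K_{4} as a minor, and since treewidth is minor-monotone, tw(G) ≥ tw(K_{4}) = 3. The upper and lower bounds meet at 3, so that is the treewidth.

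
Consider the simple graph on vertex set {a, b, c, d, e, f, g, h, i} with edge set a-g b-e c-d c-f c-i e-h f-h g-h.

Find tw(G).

A width-1 tree decomposition is:
Bags: B1 = {c, f}  B2 = {f, h}  B3 = {e, h}  B4 = {c, d}  B5 = {c, i}  B6 = {g, h}  B7 = {a, g}  B8 = {b, e}
Tree: B1–B2, B2–B3, B1–B4, B1–B5, B3–B6, B6–B7, B3–B8
Each bag holds 2 vertices, so the decomposition has width 1, which upper-bounds the treewidth. Since G has at least one edge (e.g. c–f), it is not an edgeless graph, so tw(G) ≥ 1. Hence tw(G) = 1 exactly.

1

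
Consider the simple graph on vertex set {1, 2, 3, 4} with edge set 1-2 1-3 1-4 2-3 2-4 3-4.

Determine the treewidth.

3

A width-3 tree decomposition is:
Bags: B1 = {1, 2, 3, 4}
Tree: (single bag)
A single bag containing all 4 vertices is trivially a valid decomposition of width 3. Conversely, {1, 2, 3, 4} is a clique of size 4, and the vertices of any clique must share a bag in every tree decomposition; so some bag has ≥ 4 vertices and tw(G) ≥ 3. Combining the bounds, tw(G) = 3.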